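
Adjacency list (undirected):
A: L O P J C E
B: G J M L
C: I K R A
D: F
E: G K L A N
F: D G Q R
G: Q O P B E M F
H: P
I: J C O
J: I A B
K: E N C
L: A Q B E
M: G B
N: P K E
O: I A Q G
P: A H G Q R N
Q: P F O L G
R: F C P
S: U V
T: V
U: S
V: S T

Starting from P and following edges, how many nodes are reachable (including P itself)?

18

BFS from P visits: P, R, Q, N, H, G, A, F, C, O, L, K, E, M, B, J, D, I
Reachable nodes: 18 of 22 total.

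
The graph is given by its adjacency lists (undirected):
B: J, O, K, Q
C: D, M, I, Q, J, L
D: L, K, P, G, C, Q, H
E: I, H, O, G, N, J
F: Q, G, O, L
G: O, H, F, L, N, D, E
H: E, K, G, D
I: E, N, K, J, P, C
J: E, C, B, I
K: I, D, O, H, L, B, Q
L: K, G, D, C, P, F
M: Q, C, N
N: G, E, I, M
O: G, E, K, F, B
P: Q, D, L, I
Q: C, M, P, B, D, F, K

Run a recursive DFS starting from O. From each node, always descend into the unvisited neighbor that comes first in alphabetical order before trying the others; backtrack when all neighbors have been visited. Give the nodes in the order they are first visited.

Visit O
O → B
B → J
J → C
C → D
D → G
G → E
E → H
H → K
K → I
I → N
N → M
M → Q
Q → F
F → L
L → P

O -> B -> J -> C -> D -> G -> E -> H -> K -> I -> N -> M -> Q -> F -> L -> P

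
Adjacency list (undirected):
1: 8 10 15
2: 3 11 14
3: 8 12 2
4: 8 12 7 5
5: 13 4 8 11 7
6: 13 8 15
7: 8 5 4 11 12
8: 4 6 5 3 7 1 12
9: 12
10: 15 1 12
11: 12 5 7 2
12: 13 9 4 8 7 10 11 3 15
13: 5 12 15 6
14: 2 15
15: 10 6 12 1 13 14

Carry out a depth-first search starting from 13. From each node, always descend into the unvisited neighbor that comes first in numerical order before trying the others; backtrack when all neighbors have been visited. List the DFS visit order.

Visit 13
13 → 5
5 → 4
4 → 7
7 → 8
8 → 1
1 → 10
10 → 12
12 → 3
3 → 2
2 → 11
2 → 14
14 → 15
15 → 6
12 → 9

13, 5, 4, 7, 8, 1, 10, 12, 3, 2, 11, 14, 15, 6, 9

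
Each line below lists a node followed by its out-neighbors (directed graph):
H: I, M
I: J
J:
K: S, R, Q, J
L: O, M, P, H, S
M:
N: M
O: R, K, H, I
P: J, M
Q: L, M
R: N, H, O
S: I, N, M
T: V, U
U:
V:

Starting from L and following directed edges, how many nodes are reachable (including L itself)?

12

BFS from L visits: L, O, M, P, H, S, R, K, I, J, N, Q
Reachable nodes: 12 of 15 total.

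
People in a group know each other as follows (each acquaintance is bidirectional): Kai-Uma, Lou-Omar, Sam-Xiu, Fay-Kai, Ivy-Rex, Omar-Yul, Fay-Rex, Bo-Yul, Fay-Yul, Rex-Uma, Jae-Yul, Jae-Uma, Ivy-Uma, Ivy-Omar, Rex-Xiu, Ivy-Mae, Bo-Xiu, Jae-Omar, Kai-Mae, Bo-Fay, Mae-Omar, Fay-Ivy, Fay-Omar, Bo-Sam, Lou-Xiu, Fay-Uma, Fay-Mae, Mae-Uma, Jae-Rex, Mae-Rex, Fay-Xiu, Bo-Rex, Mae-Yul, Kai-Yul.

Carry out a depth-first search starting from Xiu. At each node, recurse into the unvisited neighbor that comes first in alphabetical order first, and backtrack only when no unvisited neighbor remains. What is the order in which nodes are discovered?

Visit Xiu
Xiu → Bo
Bo → Fay
Fay → Ivy
Ivy → Mae
Mae → Kai
Kai → Uma
Uma → Jae
Jae → Omar
Omar → Lou
Omar → Yul
Jae → Rex
Bo → Sam

Xiu -> Bo -> Fay -> Ivy -> Mae -> Kai -> Uma -> Jae -> Omar -> Lou -> Yul -> Rex -> Sam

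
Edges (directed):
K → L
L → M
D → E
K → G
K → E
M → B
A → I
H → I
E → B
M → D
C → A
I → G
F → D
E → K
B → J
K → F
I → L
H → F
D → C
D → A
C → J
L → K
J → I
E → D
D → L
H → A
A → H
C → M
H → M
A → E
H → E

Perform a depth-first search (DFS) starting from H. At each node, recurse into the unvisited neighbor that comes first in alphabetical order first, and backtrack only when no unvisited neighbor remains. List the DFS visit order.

Visit H
H → A
A → E
E → B
B → J
J → I
I → G
I → L
L → K
K → F
F → D
D → C
C → M

H, A, E, B, J, I, G, L, K, F, D, C, M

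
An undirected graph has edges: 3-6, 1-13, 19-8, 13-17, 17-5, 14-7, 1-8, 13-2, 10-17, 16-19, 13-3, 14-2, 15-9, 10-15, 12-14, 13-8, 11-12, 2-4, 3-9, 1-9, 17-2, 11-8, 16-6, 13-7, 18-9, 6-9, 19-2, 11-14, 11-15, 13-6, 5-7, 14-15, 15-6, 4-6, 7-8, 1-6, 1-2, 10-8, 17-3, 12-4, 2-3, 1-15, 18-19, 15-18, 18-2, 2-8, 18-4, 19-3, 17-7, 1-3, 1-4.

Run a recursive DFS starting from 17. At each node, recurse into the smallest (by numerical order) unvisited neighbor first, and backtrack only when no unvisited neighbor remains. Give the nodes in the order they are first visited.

17, 2, 1, 3, 6, 4, 12, 11, 8, 7, 5, 13, 14, 15, 9, 18, 19, 16, 10

Visit 17
17 → 2
2 → 1
1 → 3
3 → 6
6 → 4
4 → 12
12 → 11
11 → 8
8 → 7
7 → 5
7 → 13
7 → 14
14 → 15
15 → 9
9 → 18
18 → 19
19 → 16
15 → 10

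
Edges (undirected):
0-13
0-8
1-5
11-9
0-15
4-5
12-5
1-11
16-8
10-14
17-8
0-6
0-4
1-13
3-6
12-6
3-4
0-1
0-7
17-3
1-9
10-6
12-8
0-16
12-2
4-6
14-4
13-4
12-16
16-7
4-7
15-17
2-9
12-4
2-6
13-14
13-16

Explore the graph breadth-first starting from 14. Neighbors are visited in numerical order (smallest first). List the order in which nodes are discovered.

Visit 14; enqueue 4, 10, 13 → queue [4, 10, 13]
Visit 4; enqueue 0, 3, 5, 6, 7, 12 → queue [10, 13, 0, 3, 5, 6, 7, 12]
Visit 10 → queue [13, 0, 3, 5, 6, 7, 12]
Visit 13; enqueue 1, 16 → queue [0, 3, 5, 6, 7, 12, 1, 16]
Visit 0; enqueue 8, 15 → queue [3, 5, 6, 7, 12, 1, 16, 8, 15]
Visit 3; enqueue 17 → queue [5, 6, 7, 12, 1, 16, 8, 15, 17]
Visit 5 → queue [6, 7, 12, 1, 16, 8, 15, 17]
Visit 6; enqueue 2 → queue [7, 12, 1, 16, 8, 15, 17, 2]
Visit 7 → queue [12, 1, 16, 8, 15, 17, 2]
Visit 12 → queue [1, 16, 8, 15, 17, 2]
Visit 1; enqueue 9, 11 → queue [16, 8, 15, 17, 2, 9, 11]
Visit 16 → queue [8, 15, 17, 2, 9, 11]
Visit 8 → queue [15, 17, 2, 9, 11]
Visit 15 → queue [17, 2, 9, 11]
Visit 17 → queue [2, 9, 11]
Visit 2 → queue [9, 11]
Visit 9 → queue [11]
Visit 11 → queue []

14, 4, 10, 13, 0, 3, 5, 6, 7, 12, 1, 16, 8, 15, 17, 2, 9, 11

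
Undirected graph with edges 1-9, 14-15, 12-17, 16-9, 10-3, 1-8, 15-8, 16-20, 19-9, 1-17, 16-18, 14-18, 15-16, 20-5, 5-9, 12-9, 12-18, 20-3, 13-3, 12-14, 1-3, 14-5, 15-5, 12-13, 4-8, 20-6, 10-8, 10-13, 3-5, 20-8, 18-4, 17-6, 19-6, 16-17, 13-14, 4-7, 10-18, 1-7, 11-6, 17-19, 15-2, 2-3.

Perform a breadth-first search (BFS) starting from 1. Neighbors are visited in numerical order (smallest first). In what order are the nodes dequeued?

1 → 3 → 7 → 8 → 9 → 17 → 2 → 5 → 10 → 13 → 20 → 4 → 15 → 12 → 16 → 19 → 6 → 14 → 18 → 11

Visit 1; enqueue 3, 7, 8, 9, 17 → queue [3, 7, 8, 9, 17]
Visit 3; enqueue 2, 5, 10, 13, 20 → queue [7, 8, 9, 17, 2, 5, 10, 13, 20]
Visit 7; enqueue 4 → queue [8, 9, 17, 2, 5, 10, 13, 20, 4]
Visit 8; enqueue 15 → queue [9, 17, 2, 5, 10, 13, 20, 4, 15]
Visit 9; enqueue 12, 16, 19 → queue [17, 2, 5, 10, 13, 20, 4, 15, 12, 16, 19]
Visit 17; enqueue 6 → queue [2, 5, 10, 13, 20, 4, 15, 12, 16, 19, 6]
Visit 2 → queue [5, 10, 13, 20, 4, 15, 12, 16, 19, 6]
Visit 5; enqueue 14 → queue [10, 13, 20, 4, 15, 12, 16, 19, 6, 14]
Visit 10; enqueue 18 → queue [13, 20, 4, 15, 12, 16, 19, 6, 14, 18]
Visit 13 → queue [20, 4, 15, 12, 16, 19, 6, 14, 18]
Visit 20 → queue [4, 15, 12, 16, 19, 6, 14, 18]
Visit 4 → queue [15, 12, 16, 19, 6, 14, 18]
Visit 15 → queue [12, 16, 19, 6, 14, 18]
Visit 12 → queue [16, 19, 6, 14, 18]
Visit 16 → queue [19, 6, 14, 18]
Visit 19 → queue [6, 14, 18]
Visit 6; enqueue 11 → queue [14, 18, 11]
Visit 14 → queue [18, 11]
Visit 18 → queue [11]
Visit 11 → queue []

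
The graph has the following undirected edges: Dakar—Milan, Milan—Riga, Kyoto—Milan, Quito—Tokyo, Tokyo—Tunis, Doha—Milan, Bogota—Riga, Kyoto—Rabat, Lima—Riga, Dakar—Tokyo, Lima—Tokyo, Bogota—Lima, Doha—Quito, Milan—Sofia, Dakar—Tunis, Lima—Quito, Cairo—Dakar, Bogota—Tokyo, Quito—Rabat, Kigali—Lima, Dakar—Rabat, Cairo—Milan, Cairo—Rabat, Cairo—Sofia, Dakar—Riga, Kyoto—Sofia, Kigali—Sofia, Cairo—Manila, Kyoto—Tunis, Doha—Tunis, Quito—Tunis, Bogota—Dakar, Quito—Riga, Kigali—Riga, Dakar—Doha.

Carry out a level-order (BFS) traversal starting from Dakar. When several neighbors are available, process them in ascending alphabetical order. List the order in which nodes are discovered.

Visit Dakar; enqueue Bogota, Cairo, Doha, Milan, Rabat, Riga, Tokyo, Tunis → queue [Bogota, Cairo, Doha, Milan, Rabat, Riga, Tokyo, Tunis]
Visit Bogota; enqueue Lima → queue [Cairo, Doha, Milan, Rabat, Riga, Tokyo, Tunis, Lima]
Visit Cairo; enqueue Manila, Sofia → queue [Doha, Milan, Rabat, Riga, Tokyo, Tunis, Lima, Manila, Sofia]
Visit Doha; enqueue Quito → queue [Milan, Rabat, Riga, Tokyo, Tunis, Lima, Manila, Sofia, Quito]
Visit Milan; enqueue Kyoto → queue [Rabat, Riga, Tokyo, Tunis, Lima, Manila, Sofia, Quito, Kyoto]
Visit Rabat → queue [Riga, Tokyo, Tunis, Lima, Manila, Sofia, Quito, Kyoto]
Visit Riga; enqueue Kigali → queue [Tokyo, Tunis, Lima, Manila, Sofia, Quito, Kyoto, Kigali]
Visit Tokyo → queue [Tunis, Lima, Manila, Sofia, Quito, Kyoto, Kigali]
Visit Tunis → queue [Lima, Manila, Sofia, Quito, Kyoto, Kigali]
Visit Lima → queue [Manila, Sofia, Quito, Kyoto, Kigali]
Visit Manila → queue [Sofia, Quito, Kyoto, Kigali]
Visit Sofia → queue [Quito, Kyoto, Kigali]
Visit Quito → queue [Kyoto, Kigali]
Visit Kyoto → queue [Kigali]
Visit Kigali → queue []

Dakar → Bogota → Cairo → Doha → Milan → Rabat → Riga → Tokyo → Tunis → Lima → Manila → Sofia → Quito → Kyoto → Kigali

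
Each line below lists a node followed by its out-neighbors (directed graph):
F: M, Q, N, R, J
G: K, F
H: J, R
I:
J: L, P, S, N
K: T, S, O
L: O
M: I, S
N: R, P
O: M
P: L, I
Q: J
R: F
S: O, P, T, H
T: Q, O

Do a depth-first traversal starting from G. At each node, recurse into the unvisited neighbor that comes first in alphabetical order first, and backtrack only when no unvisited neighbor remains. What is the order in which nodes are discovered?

G, F, J, L, O, M, I, S, H, R, P, T, Q, N, K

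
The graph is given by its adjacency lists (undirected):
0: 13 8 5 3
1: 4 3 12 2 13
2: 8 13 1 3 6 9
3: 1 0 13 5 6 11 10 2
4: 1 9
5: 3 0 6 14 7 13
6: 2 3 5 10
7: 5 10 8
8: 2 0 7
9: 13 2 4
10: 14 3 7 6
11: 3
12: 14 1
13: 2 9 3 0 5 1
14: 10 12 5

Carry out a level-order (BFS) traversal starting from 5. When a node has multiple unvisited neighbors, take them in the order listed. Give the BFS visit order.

5 -> 3 -> 0 -> 6 -> 14 -> 7 -> 13 -> 1 -> 11 -> 10 -> 2 -> 8 -> 12 -> 9 -> 4

Visit 5; enqueue 3, 0, 6, 14, 7, 13 → queue [3, 0, 6, 14, 7, 13]
Visit 3; enqueue 1, 11, 10, 2 → queue [0, 6, 14, 7, 13, 1, 11, 10, 2]
Visit 0; enqueue 8 → queue [6, 14, 7, 13, 1, 11, 10, 2, 8]
Visit 6 → queue [14, 7, 13, 1, 11, 10, 2, 8]
Visit 14; enqueue 12 → queue [7, 13, 1, 11, 10, 2, 8, 12]
Visit 7 → queue [13, 1, 11, 10, 2, 8, 12]
Visit 13; enqueue 9 → queue [1, 11, 10, 2, 8, 12, 9]
Visit 1; enqueue 4 → queue [11, 10, 2, 8, 12, 9, 4]
Visit 11 → queue [10, 2, 8, 12, 9, 4]
Visit 10 → queue [2, 8, 12, 9, 4]
Visit 2 → queue [8, 12, 9, 4]
Visit 8 → queue [12, 9, 4]
Visit 12 → queue [9, 4]
Visit 9 → queue [4]
Visit 4 → queue []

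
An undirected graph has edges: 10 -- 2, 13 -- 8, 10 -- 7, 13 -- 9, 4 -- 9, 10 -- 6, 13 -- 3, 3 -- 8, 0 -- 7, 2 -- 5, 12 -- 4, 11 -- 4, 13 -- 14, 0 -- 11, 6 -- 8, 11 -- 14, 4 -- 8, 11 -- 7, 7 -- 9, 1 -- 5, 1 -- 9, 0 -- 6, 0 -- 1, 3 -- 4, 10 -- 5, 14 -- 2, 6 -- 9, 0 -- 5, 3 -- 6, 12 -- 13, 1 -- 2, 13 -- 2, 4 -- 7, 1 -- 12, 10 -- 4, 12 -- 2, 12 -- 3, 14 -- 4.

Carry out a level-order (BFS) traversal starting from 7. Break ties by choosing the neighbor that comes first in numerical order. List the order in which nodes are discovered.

7, 0, 4, 9, 10, 11, 1, 5, 6, 3, 8, 12, 14, 13, 2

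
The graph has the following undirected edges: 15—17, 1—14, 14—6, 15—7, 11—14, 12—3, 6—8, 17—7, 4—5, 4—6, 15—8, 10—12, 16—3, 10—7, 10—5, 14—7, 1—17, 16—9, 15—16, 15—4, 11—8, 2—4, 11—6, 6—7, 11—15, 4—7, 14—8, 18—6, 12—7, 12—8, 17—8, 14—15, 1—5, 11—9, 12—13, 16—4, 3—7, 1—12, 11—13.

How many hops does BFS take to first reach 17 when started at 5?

Level 0: 5
Level 1: 1, 4, 10
Level 2: 2, 6, 7, 12, 14, 15, 16, 17
Level 3: 3, 8, 9, 11, 13, 18
17 first appears at level 2.

2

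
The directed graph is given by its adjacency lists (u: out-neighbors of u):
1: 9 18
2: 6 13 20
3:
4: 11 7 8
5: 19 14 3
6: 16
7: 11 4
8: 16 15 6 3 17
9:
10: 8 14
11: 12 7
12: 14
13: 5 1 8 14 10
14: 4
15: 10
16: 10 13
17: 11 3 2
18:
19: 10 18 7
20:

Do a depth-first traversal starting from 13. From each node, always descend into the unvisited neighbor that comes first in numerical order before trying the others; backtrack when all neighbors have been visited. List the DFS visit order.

13 1 9 18 5 3 14 4 7 11 12 8 6 16 10 15 17 2 20 19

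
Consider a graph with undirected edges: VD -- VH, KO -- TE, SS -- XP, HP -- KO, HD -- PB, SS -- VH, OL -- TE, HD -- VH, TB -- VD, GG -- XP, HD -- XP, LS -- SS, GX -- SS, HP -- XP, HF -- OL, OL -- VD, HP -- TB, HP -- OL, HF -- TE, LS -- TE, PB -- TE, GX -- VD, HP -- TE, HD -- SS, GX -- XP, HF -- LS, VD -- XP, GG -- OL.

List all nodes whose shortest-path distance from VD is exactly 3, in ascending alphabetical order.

KO, LS, PB

Level 0: VD
Level 1: GX, OL, TB, VH, XP
Level 2: GG, HD, HF, HP, SS, TE
Level 3: KO, LS, PB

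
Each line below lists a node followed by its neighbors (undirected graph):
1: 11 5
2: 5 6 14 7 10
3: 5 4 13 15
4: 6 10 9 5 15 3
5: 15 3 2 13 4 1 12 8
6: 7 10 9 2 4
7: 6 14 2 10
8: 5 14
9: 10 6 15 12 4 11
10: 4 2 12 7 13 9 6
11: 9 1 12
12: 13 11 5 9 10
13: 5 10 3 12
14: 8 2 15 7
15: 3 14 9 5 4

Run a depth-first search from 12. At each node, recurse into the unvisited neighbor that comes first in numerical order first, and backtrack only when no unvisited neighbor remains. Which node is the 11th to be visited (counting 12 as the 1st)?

6

Visit 12
12 → 5
5 → 1
1 → 11
11 → 9
9 → 4
4 → 3
3 → 13
13 → 10
10 → 2
2 → 6
6 → 7
7 → 14
14 → 8
14 → 15

Visit order: 12, 5, 1, 11, 9, 4, 3, 13, 10, 2, 6, 7, 14, 8, 15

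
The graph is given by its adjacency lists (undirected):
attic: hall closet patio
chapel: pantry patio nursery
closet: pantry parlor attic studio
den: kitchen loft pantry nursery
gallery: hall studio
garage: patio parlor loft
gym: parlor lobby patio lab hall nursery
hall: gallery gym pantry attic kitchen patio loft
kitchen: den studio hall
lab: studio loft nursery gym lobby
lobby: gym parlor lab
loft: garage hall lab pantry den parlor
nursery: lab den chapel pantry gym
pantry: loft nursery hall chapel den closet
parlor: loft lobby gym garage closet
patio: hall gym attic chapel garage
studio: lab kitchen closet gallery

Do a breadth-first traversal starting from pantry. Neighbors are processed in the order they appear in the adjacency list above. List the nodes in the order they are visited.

pantry, loft, nursery, hall, chapel, den, closet, garage, lab, parlor, gym, gallery, attic, kitchen, patio, studio, lobby

Visit pantry; enqueue loft, nursery, hall, chapel, den, closet → queue [loft, nursery, hall, chapel, den, closet]
Visit loft; enqueue garage, lab, parlor → queue [nursery, hall, chapel, den, closet, garage, lab, parlor]
Visit nursery; enqueue gym → queue [hall, chapel, den, closet, garage, lab, parlor, gym]
Visit hall; enqueue gallery, attic, kitchen, patio → queue [chapel, den, closet, garage, lab, parlor, gym, gallery, attic, kitchen, patio]
Visit chapel → queue [den, closet, garage, lab, parlor, gym, gallery, attic, kitchen, patio]
Visit den → queue [closet, garage, lab, parlor, gym, gallery, attic, kitchen, patio]
Visit closet; enqueue studio → queue [garage, lab, parlor, gym, gallery, attic, kitchen, patio, studio]
Visit garage → queue [lab, parlor, gym, gallery, attic, kitchen, patio, studio]
Visit lab; enqueue lobby → queue [parlor, gym, gallery, attic, kitchen, patio, studio, lobby]
Visit parlor → queue [gym, gallery, attic, kitchen, patio, studio, lobby]
Visit gym → queue [gallery, attic, kitchen, patio, studio, lobby]
Visit gallery → queue [attic, kitchen, patio, studio, lobby]
Visit attic → queue [kitchen, patio, studio, lobby]
Visit kitchen → queue [patio, studio, lobby]
Visit patio → queue [studio, lobby]
Visit studio → queue [lobby]
Visit lobby → queue []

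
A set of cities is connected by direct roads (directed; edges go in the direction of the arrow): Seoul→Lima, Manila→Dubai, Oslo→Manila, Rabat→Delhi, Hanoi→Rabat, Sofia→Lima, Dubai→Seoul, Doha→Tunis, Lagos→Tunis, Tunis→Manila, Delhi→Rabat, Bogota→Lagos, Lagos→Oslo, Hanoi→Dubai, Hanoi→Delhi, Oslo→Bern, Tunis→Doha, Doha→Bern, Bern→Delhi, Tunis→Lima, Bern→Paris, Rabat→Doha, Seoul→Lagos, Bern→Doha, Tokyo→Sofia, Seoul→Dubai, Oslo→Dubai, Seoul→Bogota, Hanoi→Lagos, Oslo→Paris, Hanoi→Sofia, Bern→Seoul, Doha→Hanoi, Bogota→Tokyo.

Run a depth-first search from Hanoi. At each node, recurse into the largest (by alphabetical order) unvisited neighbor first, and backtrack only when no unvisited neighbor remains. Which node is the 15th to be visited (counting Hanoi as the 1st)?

Visit Hanoi
Hanoi → Sofia
Sofia → Lima
Hanoi → Rabat
Rabat → Doha
Doha → Tunis
Tunis → Manila
Manila → Dubai
Dubai → Seoul
Seoul → Lagos
Lagos → Oslo
Oslo → Paris
Oslo → Bern
Bern → Delhi
Seoul → Bogota
Bogota → Tokyo

Visit order: Hanoi, Sofia, Lima, Rabat, Doha, Tunis, Manila, Dubai, Seoul, Lagos, Oslo, Paris, Bern, Delhi, Bogota, Tokyo

Bogota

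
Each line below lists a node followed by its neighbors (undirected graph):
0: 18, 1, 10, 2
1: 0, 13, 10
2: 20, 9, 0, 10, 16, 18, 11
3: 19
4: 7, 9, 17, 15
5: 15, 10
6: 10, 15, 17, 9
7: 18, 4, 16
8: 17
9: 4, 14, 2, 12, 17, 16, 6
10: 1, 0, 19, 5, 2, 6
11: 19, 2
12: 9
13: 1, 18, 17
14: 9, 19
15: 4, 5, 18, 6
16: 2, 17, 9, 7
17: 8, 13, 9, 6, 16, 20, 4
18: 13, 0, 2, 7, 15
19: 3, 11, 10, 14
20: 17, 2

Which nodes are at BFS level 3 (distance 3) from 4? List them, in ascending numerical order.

Level 0: 4
Level 1: 7, 9, 15, 17
Level 2: 2, 5, 6, 8, 12, 13, 14, 16, 18, 20
Level 3: 0, 1, 10, 11, 19
Level 4: 3

0, 1, 10, 11, 19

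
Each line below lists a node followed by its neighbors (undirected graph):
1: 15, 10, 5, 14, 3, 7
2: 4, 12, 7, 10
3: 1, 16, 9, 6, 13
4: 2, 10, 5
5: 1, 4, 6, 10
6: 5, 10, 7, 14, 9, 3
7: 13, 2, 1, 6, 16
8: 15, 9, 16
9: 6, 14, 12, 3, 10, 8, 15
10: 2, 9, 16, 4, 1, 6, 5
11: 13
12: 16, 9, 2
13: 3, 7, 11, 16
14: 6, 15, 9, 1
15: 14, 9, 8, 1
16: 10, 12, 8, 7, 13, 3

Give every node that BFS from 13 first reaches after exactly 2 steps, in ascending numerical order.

Level 0: 13
Level 1: 3, 7, 11, 16
Level 2: 1, 2, 6, 8, 9, 10, 12
Level 3: 4, 5, 14, 15

1, 2, 6, 8, 9, 10, 12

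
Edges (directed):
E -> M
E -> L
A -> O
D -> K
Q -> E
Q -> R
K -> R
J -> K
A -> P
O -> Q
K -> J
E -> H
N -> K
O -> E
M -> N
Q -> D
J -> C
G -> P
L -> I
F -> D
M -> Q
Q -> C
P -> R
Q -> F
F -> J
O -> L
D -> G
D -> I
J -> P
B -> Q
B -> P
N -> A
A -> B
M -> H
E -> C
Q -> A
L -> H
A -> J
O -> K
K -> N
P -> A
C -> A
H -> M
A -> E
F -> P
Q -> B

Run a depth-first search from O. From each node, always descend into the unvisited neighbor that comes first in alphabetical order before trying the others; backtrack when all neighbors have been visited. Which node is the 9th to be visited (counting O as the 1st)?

D

Visit O
O → E
E → C
C → A
A → B
B → P
P → R
B → Q
Q → D
D → G
D → I
D → K
K → J
K → N
Q → F
E → H
H → M
E → L

Visit order: O, E, C, A, B, P, R, Q, D, G, I, K, J, N, F, H, M, L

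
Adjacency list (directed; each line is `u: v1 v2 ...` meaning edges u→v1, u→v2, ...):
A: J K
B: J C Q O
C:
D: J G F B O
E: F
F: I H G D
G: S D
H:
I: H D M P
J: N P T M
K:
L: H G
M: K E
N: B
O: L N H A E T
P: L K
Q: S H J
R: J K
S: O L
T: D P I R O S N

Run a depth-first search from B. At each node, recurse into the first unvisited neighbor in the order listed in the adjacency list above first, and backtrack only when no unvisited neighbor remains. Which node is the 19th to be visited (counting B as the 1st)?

C

Visit B
B → J
J → N
J → P
P → L
L → H
L → G
G → S
S → O
O → A
A → K
O → E
E → F
F → I
I → D
I → M
O → T
T → R
B → C
B → Q

Visit order: B, J, N, P, L, H, G, S, O, A, K, E, F, I, D, M, T, R, C, Q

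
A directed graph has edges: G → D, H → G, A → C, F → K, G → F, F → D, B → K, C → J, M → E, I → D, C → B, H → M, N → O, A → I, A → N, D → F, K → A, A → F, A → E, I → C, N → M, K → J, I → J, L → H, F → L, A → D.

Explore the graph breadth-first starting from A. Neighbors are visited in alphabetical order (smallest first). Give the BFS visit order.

A, C, D, E, F, I, N, B, J, K, L, M, O, H, G

Visit A; enqueue C, D, E, F, I, N → queue [C, D, E, F, I, N]
Visit C; enqueue B, J → queue [D, E, F, I, N, B, J]
Visit D → queue [E, F, I, N, B, J]
Visit E → queue [F, I, N, B, J]
Visit F; enqueue K, L → queue [I, N, B, J, K, L]
Visit I → queue [N, B, J, K, L]
Visit N; enqueue M, O → queue [B, J, K, L, M, O]
Visit B → queue [J, K, L, M, O]
Visit J → queue [K, L, M, O]
Visit K → queue [L, M, O]
Visit L; enqueue H → queue [M, O, H]
Visit M → queue [O, H]
Visit O → queue [H]
Visit H; enqueue G → queue [G]
Visit G → queue []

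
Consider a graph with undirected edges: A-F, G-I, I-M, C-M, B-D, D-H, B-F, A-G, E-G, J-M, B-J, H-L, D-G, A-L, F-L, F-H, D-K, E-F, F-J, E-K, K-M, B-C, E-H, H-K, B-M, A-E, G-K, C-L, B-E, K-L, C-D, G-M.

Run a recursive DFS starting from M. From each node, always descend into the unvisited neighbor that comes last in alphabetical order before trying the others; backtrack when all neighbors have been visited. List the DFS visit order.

Visit M
M → K
K → L
L → H
H → F
F → J
J → B
B → E
E → G
G → I
G → D
D → C
G → A

M -> K -> L -> H -> F -> J -> B -> E -> G -> I -> D -> C -> A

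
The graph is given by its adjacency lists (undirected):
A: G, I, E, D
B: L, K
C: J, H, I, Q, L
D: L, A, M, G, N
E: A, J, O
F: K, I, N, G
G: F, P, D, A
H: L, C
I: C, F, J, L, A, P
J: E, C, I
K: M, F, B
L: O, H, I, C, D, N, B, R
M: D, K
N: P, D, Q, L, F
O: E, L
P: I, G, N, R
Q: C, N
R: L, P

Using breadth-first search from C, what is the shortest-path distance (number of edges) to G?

Level 0: C
Level 1: H, I, J, L, Q
Level 2: A, B, D, E, F, N, O, P, R
Level 3: G, K, M
G first appears at level 3.

3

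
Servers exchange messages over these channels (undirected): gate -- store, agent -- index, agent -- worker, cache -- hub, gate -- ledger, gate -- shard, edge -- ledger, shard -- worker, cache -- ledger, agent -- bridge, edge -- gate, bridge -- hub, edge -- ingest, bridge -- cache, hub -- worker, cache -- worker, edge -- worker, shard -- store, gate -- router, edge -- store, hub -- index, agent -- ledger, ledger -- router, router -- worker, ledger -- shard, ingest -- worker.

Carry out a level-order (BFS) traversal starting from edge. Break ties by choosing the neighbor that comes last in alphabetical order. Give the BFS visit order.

Visit edge; enqueue worker, store, ledger, ingest, gate → queue [worker, store, ledger, ingest, gate]
Visit worker; enqueue shard, router, hub, cache, agent → queue [store, ledger, ingest, gate, shard, router, hub, cache, agent]
Visit store → queue [ledger, ingest, gate, shard, router, hub, cache, agent]
Visit ledger → queue [ingest, gate, shard, router, hub, cache, agent]
Visit ingest → queue [gate, shard, router, hub, cache, agent]
Visit gate → queue [shard, router, hub, cache, agent]
Visit shard → queue [router, hub, cache, agent]
Visit router → queue [hub, cache, agent]
Visit hub; enqueue index, bridge → queue [cache, agent, index, bridge]
Visit cache → queue [agent, index, bridge]
Visit agent → queue [index, bridge]
Visit index → queue [bridge]
Visit bridge → queue []

edge, worker, store, ledger, ingest, gate, shard, router, hub, cache, agent, index, bridge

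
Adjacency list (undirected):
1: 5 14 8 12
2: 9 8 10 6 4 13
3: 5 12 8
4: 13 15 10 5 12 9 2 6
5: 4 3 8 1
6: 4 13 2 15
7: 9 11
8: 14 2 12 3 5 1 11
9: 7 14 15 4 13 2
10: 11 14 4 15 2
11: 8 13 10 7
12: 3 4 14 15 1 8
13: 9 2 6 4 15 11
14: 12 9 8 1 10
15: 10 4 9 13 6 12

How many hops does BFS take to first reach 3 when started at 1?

2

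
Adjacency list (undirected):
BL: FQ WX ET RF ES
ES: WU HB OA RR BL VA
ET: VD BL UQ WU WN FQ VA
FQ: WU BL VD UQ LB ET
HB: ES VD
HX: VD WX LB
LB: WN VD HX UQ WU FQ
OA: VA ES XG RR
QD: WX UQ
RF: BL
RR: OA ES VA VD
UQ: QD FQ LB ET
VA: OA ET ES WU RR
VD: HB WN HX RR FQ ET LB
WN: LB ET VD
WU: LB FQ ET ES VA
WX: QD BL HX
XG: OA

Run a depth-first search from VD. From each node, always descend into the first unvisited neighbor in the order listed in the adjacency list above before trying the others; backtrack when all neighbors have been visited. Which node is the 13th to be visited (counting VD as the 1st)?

HX

Visit VD
VD → HB
HB → ES
ES → WU
WU → LB
LB → WN
WN → ET
ET → BL
BL → FQ
FQ → UQ
UQ → QD
QD → WX
WX → HX
BL → RF
ET → VA
VA → OA
OA → XG
OA → RR

Visit order: VD, HB, ES, WU, LB, WN, ET, BL, FQ, UQ, QD, WX, HX, RF, VA, OA, XG, RR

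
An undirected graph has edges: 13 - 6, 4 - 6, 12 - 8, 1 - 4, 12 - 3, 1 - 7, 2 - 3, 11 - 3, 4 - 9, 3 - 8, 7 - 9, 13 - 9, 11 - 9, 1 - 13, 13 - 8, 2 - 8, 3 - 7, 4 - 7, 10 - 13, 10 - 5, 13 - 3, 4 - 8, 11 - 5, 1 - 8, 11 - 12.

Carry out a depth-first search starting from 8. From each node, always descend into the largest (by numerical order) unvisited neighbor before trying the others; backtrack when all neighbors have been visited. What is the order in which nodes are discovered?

Visit 8
8 → 13
13 → 10
10 → 5
5 → 11
11 → 12
12 → 3
3 → 7
7 → 9
9 → 4
4 → 6
4 → 1
3 → 2

8 → 13 → 10 → 5 → 11 → 12 → 3 → 7 → 9 → 4 → 6 → 1 → 2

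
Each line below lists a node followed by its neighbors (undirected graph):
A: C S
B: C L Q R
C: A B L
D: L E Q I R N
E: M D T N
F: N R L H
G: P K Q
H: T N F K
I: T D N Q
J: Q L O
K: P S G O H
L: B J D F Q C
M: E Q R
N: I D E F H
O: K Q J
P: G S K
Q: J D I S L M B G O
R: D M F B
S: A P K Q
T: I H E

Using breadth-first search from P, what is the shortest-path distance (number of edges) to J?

3

Level 0: P
Level 1: G, K, S
Level 2: A, H, O, Q
Level 3: B, C, D, F, I, J, L, M, N, T
Level 4: E, R
J first appears at level 3.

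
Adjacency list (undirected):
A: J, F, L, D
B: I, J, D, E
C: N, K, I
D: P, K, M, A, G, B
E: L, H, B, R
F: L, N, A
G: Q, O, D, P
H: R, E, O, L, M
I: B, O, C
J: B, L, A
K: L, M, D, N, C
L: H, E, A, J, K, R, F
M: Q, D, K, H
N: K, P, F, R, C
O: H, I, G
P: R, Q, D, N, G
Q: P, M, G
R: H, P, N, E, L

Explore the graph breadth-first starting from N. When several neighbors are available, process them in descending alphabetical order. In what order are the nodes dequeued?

Visit N; enqueue R, P, K, F, C → queue [R, P, K, F, C]
Visit R; enqueue L, H, E → queue [P, K, F, C, L, H, E]
Visit P; enqueue Q, G, D → queue [K, F, C, L, H, E, Q, G, D]
Visit K; enqueue M → queue [F, C, L, H, E, Q, G, D, M]
Visit F; enqueue A → queue [C, L, H, E, Q, G, D, M, A]
Visit C; enqueue I → queue [L, H, E, Q, G, D, M, A, I]
Visit L; enqueue J → queue [H, E, Q, G, D, M, A, I, J]
Visit H; enqueue O → queue [E, Q, G, D, M, A, I, J, O]
Visit E; enqueue B → queue [Q, G, D, M, A, I, J, O, B]
Visit Q → queue [G, D, M, A, I, J, O, B]
Visit G → queue [D, M, A, I, J, O, B]
Visit D → queue [M, A, I, J, O, B]
Visit M → queue [A, I, J, O, B]
Visit A → queue [I, J, O, B]
Visit I → queue [J, O, B]
Visit J → queue [O, B]
Visit O → queue [B]
Visit B → queue []

N, R, P, K, F, C, L, H, E, Q, G, D, M, A, I, J, O, B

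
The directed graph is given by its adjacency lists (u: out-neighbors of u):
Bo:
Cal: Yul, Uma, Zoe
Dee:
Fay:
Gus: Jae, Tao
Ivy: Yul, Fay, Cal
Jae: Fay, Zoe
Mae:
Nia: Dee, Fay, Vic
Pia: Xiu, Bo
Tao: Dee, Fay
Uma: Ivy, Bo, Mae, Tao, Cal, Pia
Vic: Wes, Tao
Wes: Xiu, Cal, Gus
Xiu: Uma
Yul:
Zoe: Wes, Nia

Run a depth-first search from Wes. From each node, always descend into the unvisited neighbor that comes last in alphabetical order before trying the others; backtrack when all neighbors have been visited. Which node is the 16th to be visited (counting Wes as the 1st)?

Gus

Visit Wes
Wes → Xiu
Xiu → Uma
Uma → Tao
Tao → Fay
Tao → Dee
Uma → Pia
Pia → Bo
Uma → Mae
Uma → Ivy
Ivy → Yul
Ivy → Cal
Cal → Zoe
Zoe → Nia
Nia → Vic
Wes → Gus
Gus → Jae

Visit order: Wes, Xiu, Uma, Tao, Fay, Dee, Pia, Bo, Mae, Ivy, Yul, Cal, Zoe, Nia, Vic, Gus, Jae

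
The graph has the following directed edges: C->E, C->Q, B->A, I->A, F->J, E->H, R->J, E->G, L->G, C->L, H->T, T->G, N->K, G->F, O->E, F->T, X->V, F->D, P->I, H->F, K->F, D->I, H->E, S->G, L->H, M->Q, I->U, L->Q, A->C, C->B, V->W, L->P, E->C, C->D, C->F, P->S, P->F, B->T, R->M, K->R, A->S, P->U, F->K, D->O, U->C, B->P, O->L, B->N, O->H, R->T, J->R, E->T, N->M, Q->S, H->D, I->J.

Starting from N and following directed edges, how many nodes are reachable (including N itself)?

21

BFS from N visits: N, M, K, Q, R, F, S, T, J, D, G, O, I, L, H, E, U, A, P, C, B
Reachable nodes: 21 of 24 total.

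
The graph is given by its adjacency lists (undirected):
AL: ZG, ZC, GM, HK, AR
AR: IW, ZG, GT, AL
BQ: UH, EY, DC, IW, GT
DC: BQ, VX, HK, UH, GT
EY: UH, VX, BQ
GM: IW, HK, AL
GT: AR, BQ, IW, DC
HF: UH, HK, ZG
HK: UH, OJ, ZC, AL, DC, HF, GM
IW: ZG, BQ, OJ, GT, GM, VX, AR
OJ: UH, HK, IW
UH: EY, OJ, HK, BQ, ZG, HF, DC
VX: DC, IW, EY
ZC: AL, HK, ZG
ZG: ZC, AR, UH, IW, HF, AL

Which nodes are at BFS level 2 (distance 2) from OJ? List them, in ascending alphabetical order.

AL, AR, BQ, DC, EY, GM, GT, HF, VX, ZC, ZG

Level 0: OJ
Level 1: HK, IW, UH
Level 2: AL, AR, BQ, DC, EY, GM, GT, HF, VX, ZC, ZG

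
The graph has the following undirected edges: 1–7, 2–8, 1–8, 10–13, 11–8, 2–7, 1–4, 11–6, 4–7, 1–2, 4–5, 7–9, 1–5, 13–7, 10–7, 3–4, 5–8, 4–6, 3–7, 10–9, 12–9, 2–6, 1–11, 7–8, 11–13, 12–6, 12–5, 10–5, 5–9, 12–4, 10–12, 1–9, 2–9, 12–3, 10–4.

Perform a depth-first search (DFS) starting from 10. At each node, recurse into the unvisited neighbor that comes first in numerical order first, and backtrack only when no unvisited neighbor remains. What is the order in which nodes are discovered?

Visit 10
10 → 4
4 → 1
1 → 2
2 → 6
6 → 11
11 → 8
8 → 5
5 → 9
9 → 7
7 → 3
3 → 12
7 → 13

10 4 1 2 6 11 8 5 9 7 3 12 13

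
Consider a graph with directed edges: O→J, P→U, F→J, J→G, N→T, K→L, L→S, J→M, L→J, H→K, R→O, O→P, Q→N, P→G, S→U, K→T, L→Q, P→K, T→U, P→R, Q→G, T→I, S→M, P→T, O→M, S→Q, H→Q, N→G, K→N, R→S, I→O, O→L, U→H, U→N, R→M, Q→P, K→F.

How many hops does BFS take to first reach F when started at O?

3

Level 0: O
Level 1: J, L, M, P
Level 2: G, K, Q, R, S, T, U
Level 3: F, H, I, N
F first appears at level 3.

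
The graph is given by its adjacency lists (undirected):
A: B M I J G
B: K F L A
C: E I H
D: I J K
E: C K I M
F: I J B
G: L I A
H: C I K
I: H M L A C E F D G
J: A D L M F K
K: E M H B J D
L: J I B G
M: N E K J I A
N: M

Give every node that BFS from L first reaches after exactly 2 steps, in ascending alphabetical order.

A, C, D, E, F, H, K, M

Level 0: L
Level 1: B, G, I, J
Level 2: A, C, D, E, F, H, K, M
Level 3: N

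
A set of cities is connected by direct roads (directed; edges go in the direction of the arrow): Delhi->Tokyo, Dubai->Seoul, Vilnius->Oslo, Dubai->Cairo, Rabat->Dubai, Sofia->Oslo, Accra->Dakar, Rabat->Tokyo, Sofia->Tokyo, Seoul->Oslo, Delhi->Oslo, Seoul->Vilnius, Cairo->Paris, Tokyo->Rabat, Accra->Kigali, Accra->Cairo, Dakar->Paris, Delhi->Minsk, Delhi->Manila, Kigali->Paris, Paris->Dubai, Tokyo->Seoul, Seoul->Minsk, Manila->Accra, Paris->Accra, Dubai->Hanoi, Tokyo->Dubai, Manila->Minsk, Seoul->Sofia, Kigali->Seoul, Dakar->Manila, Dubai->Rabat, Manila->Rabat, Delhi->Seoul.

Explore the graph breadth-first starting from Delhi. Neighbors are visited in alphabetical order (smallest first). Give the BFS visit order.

Delhi -> Manila -> Minsk -> Oslo -> Seoul -> Tokyo -> Accra -> Rabat -> Sofia -> Vilnius -> Dubai -> Cairo -> Dakar -> Kigali -> Hanoi -> Paris

Visit Delhi; enqueue Manila, Minsk, Oslo, Seoul, Tokyo → queue [Manila, Minsk, Oslo, Seoul, Tokyo]
Visit Manila; enqueue Accra, Rabat → queue [Minsk, Oslo, Seoul, Tokyo, Accra, Rabat]
Visit Minsk → queue [Oslo, Seoul, Tokyo, Accra, Rabat]
Visit Oslo → queue [Seoul, Tokyo, Accra, Rabat]
Visit Seoul; enqueue Sofia, Vilnius → queue [Tokyo, Accra, Rabat, Sofia, Vilnius]
Visit Tokyo; enqueue Dubai → queue [Accra, Rabat, Sofia, Vilnius, Dubai]
Visit Accra; enqueue Cairo, Dakar, Kigali → queue [Rabat, Sofia, Vilnius, Dubai, Cairo, Dakar, Kigali]
Visit Rabat → queue [Sofia, Vilnius, Dubai, Cairo, Dakar, Kigali]
Visit Sofia → queue [Vilnius, Dubai, Cairo, Dakar, Kigali]
Visit Vilnius → queue [Dubai, Cairo, Dakar, Kigali]
Visit Dubai; enqueue Hanoi → queue [Cairo, Dakar, Kigali, Hanoi]
Visit Cairo; enqueue Paris → queue [Dakar, Kigali, Hanoi, Paris]
Visit Dakar → queue [Kigali, Hanoi, Paris]
Visit Kigali → queue [Hanoi, Paris]
Visit Hanoi → queue [Paris]
Visit Paris → queue []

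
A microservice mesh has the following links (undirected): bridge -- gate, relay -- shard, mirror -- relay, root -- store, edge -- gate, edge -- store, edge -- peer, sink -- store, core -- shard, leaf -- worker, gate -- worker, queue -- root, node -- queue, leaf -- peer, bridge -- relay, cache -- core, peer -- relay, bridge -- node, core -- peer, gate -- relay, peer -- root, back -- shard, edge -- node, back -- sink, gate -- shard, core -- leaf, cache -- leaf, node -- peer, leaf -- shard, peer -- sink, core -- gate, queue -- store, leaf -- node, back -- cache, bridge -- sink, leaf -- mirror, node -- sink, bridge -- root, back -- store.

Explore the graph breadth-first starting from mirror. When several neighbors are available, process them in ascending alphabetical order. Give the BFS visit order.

mirror → leaf → relay → cache → core → node → peer → shard → worker → bridge → gate → back → edge → queue → sink → root → store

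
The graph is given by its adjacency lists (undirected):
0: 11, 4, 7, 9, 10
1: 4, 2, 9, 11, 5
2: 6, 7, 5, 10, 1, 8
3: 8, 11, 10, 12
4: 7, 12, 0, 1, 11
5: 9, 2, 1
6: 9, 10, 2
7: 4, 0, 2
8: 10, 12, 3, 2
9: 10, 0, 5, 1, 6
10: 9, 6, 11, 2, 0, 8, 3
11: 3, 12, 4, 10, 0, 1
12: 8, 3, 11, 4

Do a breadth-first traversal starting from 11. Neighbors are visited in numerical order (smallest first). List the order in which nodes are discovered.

11 -> 0 -> 1 -> 3 -> 4 -> 10 -> 12 -> 7 -> 9 -> 2 -> 5 -> 8 -> 6

Visit 11; enqueue 0, 1, 3, 4, 10, 12 → queue [0, 1, 3, 4, 10, 12]
Visit 0; enqueue 7, 9 → queue [1, 3, 4, 10, 12, 7, 9]
Visit 1; enqueue 2, 5 → queue [3, 4, 10, 12, 7, 9, 2, 5]
Visit 3; enqueue 8 → queue [4, 10, 12, 7, 9, 2, 5, 8]
Visit 4 → queue [10, 12, 7, 9, 2, 5, 8]
Visit 10; enqueue 6 → queue [12, 7, 9, 2, 5, 8, 6]
Visit 12 → queue [7, 9, 2, 5, 8, 6]
Visit 7 → queue [9, 2, 5, 8, 6]
Visit 9 → queue [2, 5, 8, 6]
Visit 2 → queue [5, 8, 6]
Visit 5 → queue [8, 6]
Visit 8 → queue [6]
Visit 6 → queue []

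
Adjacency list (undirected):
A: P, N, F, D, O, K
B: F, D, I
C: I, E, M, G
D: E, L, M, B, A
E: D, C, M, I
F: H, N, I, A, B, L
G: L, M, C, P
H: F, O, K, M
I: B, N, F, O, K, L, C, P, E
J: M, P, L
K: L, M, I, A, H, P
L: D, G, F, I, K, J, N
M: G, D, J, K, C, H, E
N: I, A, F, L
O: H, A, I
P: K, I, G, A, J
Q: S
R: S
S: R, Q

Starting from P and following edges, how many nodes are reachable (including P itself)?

BFS from P visits: P, A, G, I, J, K, D, F, N, O, C, L, M, B, E, H
Reachable nodes: 16 of 19 total.

16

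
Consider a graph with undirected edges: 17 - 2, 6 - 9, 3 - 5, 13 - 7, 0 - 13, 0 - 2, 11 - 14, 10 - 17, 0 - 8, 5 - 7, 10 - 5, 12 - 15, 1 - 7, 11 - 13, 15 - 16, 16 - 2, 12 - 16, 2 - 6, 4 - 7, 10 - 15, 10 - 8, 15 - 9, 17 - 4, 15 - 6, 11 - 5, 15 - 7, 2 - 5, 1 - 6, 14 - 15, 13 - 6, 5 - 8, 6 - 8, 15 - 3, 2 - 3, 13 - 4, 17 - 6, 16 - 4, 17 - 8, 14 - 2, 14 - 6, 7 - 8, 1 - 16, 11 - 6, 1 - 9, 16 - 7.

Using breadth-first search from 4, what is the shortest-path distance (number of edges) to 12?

2

Level 0: 4
Level 1: 7, 13, 16, 17
Level 2: 0, 1, 2, 5, 6, 8, 10, 11, 12, 15
Level 3: 3, 9, 14
12 first appears at level 2.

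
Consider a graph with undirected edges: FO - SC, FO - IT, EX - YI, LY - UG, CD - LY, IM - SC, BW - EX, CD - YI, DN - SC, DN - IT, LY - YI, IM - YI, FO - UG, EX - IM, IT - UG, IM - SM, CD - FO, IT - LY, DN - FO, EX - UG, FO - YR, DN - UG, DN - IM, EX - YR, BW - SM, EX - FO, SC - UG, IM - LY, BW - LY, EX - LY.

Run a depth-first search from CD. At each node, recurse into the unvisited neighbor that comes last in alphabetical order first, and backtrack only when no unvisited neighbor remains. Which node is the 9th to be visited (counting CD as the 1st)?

EX

Visit CD
CD → YI
YI → LY
LY → UG
UG → SC
SC → IM
IM → SM
SM → BW
BW → EX
EX → YR
YR → FO
FO → IT
IT → DN

Visit order: CD, YI, LY, UG, SC, IM, SM, BW, EX, YR, FO, IT, DN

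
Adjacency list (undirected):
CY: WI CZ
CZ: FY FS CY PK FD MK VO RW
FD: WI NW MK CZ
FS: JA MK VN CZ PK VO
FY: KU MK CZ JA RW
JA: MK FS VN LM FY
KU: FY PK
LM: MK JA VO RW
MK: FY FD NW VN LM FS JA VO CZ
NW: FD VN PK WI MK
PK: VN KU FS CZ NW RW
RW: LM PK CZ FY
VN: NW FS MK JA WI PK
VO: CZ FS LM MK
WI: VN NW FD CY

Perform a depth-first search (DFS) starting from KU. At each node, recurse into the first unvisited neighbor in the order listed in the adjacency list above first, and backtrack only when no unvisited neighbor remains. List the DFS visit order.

Visit KU
KU → FY
FY → MK
MK → FD
FD → WI
WI → VN
VN → NW
NW → PK
PK → FS
FS → JA
JA → LM
LM → VO
VO → CZ
CZ → CY
CZ → RW

KU -> FY -> MK -> FD -> WI -> VN -> NW -> PK -> FS -> JA -> LM -> VO -> CZ -> CY -> RW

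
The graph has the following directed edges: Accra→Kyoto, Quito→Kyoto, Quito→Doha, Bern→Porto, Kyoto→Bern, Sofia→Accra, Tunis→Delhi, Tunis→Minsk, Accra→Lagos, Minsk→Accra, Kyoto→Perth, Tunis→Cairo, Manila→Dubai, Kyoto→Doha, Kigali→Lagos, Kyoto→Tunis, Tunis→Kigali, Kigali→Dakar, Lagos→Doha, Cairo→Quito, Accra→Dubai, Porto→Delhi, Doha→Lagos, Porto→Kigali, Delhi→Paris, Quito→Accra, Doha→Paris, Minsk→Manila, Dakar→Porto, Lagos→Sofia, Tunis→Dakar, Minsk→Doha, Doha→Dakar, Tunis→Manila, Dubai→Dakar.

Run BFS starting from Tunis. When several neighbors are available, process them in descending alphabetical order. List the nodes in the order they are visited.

Visit Tunis; enqueue Minsk, Manila, Kigali, Delhi, Dakar, Cairo → queue [Minsk, Manila, Kigali, Delhi, Dakar, Cairo]
Visit Minsk; enqueue Doha, Accra → queue [Manila, Kigali, Delhi, Dakar, Cairo, Doha, Accra]
Visit Manila; enqueue Dubai → queue [Kigali, Delhi, Dakar, Cairo, Doha, Accra, Dubai]
Visit Kigali; enqueue Lagos → queue [Delhi, Dakar, Cairo, Doha, Accra, Dubai, Lagos]
Visit Delhi; enqueue Paris → queue [Dakar, Cairo, Doha, Accra, Dubai, Lagos, Paris]
Visit Dakar; enqueue Porto → queue [Cairo, Doha, Accra, Dubai, Lagos, Paris, Porto]
Visit Cairo; enqueue Quito → queue [Doha, Accra, Dubai, Lagos, Paris, Porto, Quito]
Visit Doha → queue [Accra, Dubai, Lagos, Paris, Porto, Quito]
Visit Accra; enqueue Kyoto → queue [Dubai, Lagos, Paris, Porto, Quito, Kyoto]
Visit Dubai → queue [Lagos, Paris, Porto, Quito, Kyoto]
Visit Lagos; enqueue Sofia → queue [Paris, Porto, Quito, Kyoto, Sofia]
Visit Paris → queue [Porto, Quito, Kyoto, Sofia]
Visit Porto → queue [Quito, Kyoto, Sofia]
Visit Quito → queue [Kyoto, Sofia]
Visit Kyoto; enqueue Perth, Bern → queue [Sofia, Perth, Bern]
Visit Sofia → queue [Perth, Bern]
Visit Perth → queue [Bern]
Visit Bern → queue []

Tunis, Minsk, Manila, Kigali, Delhi, Dakar, Cairo, Doha, Accra, Dubai, Lagos, Paris, Porto, Quito, Kyoto, Sofia, Perth, Bern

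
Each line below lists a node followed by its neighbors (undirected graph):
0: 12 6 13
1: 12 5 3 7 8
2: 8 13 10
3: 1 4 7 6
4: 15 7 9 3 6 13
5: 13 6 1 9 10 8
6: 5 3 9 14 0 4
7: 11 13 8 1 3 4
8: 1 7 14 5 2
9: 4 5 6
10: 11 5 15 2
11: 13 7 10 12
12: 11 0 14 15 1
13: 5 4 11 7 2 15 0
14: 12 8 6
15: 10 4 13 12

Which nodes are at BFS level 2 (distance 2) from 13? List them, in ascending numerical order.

Level 0: 13
Level 1: 0, 2, 4, 5, 7, 11, 15
Level 2: 1, 3, 6, 8, 9, 10, 12
Level 3: 14

1, 3, 6, 8, 9, 10, 12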